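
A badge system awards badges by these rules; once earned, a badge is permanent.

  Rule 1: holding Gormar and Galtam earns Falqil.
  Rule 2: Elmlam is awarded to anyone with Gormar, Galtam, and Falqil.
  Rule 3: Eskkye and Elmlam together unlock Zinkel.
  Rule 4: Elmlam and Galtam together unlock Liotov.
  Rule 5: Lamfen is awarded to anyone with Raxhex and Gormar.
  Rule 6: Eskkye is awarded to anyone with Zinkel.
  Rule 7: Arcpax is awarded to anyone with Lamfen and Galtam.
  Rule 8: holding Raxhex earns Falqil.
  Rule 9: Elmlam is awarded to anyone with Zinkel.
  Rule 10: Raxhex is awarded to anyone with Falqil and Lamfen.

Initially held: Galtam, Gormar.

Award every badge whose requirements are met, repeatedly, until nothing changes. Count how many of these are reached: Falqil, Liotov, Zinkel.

With Gormar and Galtam, Falqil is earned (Rule 1).
With Gormar, Galtam, and Falqil, Elmlam is earned (Rule 2).
With Elmlam and Galtam, Liotov is earned (Rule 4).
Falqil: reached.
Liotov: reached.
Zinkel would need Eskkye and Elmlam (Rule 3), but Eskkye is never earned.
Reached: Falqil and Liotov — 2 of the 3.

2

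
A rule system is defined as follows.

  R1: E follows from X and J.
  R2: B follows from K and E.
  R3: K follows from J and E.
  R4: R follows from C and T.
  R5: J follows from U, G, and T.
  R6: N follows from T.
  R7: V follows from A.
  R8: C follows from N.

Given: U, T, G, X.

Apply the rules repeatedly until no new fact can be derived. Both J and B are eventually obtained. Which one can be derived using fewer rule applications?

J: From U, G, and T, R5 gives J. [1 rule application]
B: From U, G, and T, R5 gives J. X and J hold, so E follows (R1). From J and E, R3 gives K. K and E hold, so B follows (R2). [4 rule applications]
J needs fewer.

J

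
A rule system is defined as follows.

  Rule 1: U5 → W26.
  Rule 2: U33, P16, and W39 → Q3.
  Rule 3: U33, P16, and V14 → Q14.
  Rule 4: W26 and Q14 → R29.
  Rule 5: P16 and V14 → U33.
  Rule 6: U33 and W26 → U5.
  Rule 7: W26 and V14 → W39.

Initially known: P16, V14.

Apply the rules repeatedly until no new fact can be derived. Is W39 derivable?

W39 would need W26 and V14 (Rule 7), but W26 is never established.

No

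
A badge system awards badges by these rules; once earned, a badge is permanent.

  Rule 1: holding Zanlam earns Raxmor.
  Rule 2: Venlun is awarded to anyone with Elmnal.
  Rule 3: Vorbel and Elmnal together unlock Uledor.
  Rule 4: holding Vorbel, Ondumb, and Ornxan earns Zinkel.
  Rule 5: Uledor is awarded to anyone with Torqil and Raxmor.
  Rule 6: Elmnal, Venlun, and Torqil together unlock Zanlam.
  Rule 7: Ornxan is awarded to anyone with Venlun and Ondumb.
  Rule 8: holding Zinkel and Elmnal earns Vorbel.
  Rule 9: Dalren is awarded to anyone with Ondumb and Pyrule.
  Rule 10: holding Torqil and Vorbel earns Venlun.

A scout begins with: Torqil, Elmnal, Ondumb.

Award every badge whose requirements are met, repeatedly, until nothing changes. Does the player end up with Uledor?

Yes

With Elmnal, Venlun is earned (Rule 2).
With Elmnal, Venlun, and Torqil, Zanlam is earned (Rule 6).
With Zanlam, Raxmor is earned (Rule 1).
With Torqil and Raxmor, Uledor is earned (Rule 5).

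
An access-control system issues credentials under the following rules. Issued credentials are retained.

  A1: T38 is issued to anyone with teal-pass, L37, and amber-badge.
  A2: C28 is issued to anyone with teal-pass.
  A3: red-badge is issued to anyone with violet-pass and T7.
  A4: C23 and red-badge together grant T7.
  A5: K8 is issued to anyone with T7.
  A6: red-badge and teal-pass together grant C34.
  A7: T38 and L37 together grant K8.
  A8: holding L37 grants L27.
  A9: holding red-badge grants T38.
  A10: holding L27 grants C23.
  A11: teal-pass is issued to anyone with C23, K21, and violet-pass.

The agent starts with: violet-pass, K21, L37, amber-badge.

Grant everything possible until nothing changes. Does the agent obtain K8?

Holding L37 grants L27 (A8).
Holding L27 grants C23 (A10).
Holding C23, K21, and violet-pass grants teal-pass (A11).
Holding teal-pass, L37, and amber-badge grants T38 (A1).
Holding T38 and L37 grants K8 (A7).

Yes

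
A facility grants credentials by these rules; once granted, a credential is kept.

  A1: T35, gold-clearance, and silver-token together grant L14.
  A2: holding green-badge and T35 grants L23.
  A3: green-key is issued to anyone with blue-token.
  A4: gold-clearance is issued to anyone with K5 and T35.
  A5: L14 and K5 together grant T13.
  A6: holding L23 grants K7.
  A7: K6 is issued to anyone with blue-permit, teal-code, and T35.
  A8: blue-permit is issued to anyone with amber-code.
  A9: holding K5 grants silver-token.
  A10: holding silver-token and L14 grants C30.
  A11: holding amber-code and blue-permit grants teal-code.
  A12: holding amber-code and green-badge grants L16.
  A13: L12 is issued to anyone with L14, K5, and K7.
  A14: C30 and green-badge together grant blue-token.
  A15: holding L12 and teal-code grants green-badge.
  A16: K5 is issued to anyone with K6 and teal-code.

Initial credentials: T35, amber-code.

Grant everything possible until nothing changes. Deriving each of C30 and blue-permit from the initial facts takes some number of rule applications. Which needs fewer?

blue-permit

blue-permit: Holding amber-code grants blue-permit (A8). [1 rule application]
C30: Holding amber-code grants blue-permit (A8). Holding amber-code and blue-permit grants teal-code (A11). Holding blue-permit, teal-code, and T35 grants K6 (A7). Holding K6 and teal-code grants K5 (A16). Holding K5 and T35 grants gold-clearance (A4). Holding K5 grants silver-token (A9). Holding T35, gold-clearance, and silver-token grants L14 (A1). Holding silver-token and L14 grants C30 (A10). [8 rule applications]
blue-permit needs fewer.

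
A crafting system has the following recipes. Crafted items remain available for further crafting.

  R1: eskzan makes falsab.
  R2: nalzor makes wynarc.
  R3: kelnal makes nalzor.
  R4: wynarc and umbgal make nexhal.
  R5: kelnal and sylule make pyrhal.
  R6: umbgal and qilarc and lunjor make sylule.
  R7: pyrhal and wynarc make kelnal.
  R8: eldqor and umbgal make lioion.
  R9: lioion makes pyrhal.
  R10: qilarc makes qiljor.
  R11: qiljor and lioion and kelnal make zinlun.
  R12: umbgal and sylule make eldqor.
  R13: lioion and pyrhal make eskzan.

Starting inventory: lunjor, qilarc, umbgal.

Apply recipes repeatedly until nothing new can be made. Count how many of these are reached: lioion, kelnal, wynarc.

Using R6, umbgal, qilarc, and lunjor make sylule.
umbgal and sylule → eldqor (R12).
eldqor and umbgal → lioion (R8).
lioion: reached.
kelnal would need pyrhal and wynarc (R7), but wynarc is never obtained.
wynarc would need nalzor (R2), but nalzor is never obtained.
Reached: lioion — 1 of the 3.

1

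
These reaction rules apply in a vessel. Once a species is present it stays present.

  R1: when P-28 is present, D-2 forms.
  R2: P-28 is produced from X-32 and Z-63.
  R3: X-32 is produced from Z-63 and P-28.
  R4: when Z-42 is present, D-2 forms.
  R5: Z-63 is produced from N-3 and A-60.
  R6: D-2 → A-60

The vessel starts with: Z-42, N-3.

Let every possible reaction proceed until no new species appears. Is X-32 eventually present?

No

X-32 would need Z-63 and P-28 (R3), but P-28 never forms.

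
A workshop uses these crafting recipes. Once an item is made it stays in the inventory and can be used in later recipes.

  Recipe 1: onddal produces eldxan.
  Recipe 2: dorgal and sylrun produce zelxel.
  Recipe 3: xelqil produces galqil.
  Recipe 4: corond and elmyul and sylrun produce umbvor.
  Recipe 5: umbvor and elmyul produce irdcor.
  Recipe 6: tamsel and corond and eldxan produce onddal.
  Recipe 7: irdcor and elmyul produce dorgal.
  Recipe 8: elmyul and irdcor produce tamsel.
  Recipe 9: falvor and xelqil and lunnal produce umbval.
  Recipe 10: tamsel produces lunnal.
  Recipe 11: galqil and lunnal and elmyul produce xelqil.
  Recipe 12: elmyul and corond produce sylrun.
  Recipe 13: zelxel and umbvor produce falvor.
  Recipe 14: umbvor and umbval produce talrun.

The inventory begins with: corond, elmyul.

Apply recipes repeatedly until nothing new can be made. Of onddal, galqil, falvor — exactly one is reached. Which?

elmyul and corond → sylrun (Recipe 12).
Using Recipe 4, corond, elmyul, and sylrun make umbvor.
Using Recipe 5, umbvor and elmyul make irdcor.
irdcor and elmyul → dorgal (Recipe 7).
Using Recipe 2, dorgal and sylrun make zelxel.
Using Recipe 13, zelxel and umbvor make falvor.
galqil would need xelqil (Recipe 3), but xelqil is never obtained. onddal would need tamsel, corond, and eldxan (Recipe 6), but eldxan is never obtained.

falvor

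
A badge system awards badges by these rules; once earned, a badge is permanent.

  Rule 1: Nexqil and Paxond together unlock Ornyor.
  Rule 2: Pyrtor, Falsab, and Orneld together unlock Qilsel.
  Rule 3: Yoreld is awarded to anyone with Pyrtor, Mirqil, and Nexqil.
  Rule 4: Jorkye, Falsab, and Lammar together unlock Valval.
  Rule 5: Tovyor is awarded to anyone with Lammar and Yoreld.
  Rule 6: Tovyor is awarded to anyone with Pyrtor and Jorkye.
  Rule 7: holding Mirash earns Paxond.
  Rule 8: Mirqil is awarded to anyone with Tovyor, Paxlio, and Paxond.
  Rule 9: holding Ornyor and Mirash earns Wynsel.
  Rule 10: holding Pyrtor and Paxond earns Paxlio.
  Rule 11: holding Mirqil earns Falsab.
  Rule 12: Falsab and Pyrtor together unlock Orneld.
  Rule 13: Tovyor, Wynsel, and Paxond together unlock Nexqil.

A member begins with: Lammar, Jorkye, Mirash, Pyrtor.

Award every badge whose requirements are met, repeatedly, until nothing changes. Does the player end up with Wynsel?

Wynsel would need Ornyor and Mirash (Rule 9), but Ornyor is never earned.

No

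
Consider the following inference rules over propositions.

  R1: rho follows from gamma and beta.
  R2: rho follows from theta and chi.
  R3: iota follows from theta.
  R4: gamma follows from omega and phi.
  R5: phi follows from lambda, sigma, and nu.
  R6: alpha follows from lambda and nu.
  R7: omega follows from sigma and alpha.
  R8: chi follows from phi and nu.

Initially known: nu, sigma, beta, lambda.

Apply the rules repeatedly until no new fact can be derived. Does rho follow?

Yes

From lambda, sigma, and nu, R5 gives phi.
lambda and nu hold, so alpha follows (R6).
sigma and alpha hold, so omega follows (R7).
From omega and phi, R4 gives gamma.
From gamma and beta, R1 gives rho.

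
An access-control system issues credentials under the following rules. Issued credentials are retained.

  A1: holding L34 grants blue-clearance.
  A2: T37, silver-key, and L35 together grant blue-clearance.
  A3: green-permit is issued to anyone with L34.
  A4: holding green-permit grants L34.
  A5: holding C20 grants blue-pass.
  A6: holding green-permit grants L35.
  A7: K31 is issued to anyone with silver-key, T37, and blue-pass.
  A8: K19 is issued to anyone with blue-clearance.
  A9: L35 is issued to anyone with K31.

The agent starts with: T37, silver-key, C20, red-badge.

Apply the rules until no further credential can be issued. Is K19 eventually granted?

Yes

Holding C20 grants blue-pass (A5).
Holding silver-key, T37, and blue-pass grants K31 (A7).
Holding K31 grants L35 (A9).
Holding T37, silver-key, and L35 grants blue-clearance (A2).
Holding blue-clearance grants K19 (A8).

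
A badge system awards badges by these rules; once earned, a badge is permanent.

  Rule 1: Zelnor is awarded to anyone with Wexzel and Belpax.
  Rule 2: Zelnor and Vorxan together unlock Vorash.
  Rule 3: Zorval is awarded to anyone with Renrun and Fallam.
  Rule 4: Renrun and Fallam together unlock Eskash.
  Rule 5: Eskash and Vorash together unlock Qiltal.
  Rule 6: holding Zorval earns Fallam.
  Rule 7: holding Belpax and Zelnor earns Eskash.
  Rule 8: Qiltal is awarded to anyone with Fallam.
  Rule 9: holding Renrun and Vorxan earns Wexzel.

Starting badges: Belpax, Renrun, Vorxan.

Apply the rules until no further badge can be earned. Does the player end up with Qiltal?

Yes

With Renrun and Vorxan, Wexzel is earned (Rule 9).
With Wexzel and Belpax, Zelnor is earned (Rule 1).
With Belpax and Zelnor, Eskash is earned (Rule 7).
With Zelnor and Vorxan, Vorash is earned (Rule 2).
With Eskash and Vorash, Qiltal is earned (Rule 5).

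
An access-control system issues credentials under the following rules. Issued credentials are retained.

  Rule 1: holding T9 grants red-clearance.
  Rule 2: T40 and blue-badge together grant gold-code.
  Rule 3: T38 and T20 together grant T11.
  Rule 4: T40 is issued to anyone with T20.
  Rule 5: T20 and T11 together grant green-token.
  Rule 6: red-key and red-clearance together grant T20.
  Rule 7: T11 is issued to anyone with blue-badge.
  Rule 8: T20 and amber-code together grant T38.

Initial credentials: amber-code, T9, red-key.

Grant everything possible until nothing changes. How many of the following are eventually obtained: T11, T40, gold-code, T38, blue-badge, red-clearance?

Holding T9 grants red-clearance (Rule 1).
Holding red-key and red-clearance grants T20 (Rule 6).
Holding T20 and amber-code grants T38 (Rule 8).
Holding T20 grants T40 (Rule 4).
Holding T38 and T20 grants T11 (Rule 3).
T11: reached.
T40: reached.
gold-code would need T40 and blue-badge (Rule 2), but blue-badge is never granted.
T38: reached.
No rule produces blue-badge, and it is not given.
red-clearance: reached.
Reached: T11, T40, T38, and red-clearance — 4 of the 6.

4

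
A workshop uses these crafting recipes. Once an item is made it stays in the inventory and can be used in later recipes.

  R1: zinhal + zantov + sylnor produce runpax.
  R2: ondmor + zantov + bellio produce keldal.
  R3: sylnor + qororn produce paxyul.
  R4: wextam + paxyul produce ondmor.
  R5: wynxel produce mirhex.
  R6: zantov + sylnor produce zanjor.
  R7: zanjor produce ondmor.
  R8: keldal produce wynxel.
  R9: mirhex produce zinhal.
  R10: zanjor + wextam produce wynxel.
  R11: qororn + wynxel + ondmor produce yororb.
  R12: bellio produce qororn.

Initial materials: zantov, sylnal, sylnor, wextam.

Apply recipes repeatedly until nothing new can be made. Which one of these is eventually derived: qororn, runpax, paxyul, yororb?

Using R6, zantov and sylnor make zanjor.
Using R10, zanjor and wextam make wynxel.
wynxel → mirhex (R5).
mirhex → zinhal (R9).
Using R1, zinhal, zantov, and sylnor make runpax.
paxyul would need sylnor and qororn (R3), but qororn is never obtained. yororb would need qororn, wynxel, and ondmor (R11), but qororn is never obtained. qororn would need bellio (R12), but bellio is never obtained.

runpax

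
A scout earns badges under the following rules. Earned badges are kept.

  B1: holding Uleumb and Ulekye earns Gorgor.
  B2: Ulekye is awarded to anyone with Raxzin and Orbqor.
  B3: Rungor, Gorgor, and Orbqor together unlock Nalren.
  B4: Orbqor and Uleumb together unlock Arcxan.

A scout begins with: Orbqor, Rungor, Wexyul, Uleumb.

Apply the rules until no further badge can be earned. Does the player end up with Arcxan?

Yes

With Orbqor and Uleumb, Arcxan is earned (B4).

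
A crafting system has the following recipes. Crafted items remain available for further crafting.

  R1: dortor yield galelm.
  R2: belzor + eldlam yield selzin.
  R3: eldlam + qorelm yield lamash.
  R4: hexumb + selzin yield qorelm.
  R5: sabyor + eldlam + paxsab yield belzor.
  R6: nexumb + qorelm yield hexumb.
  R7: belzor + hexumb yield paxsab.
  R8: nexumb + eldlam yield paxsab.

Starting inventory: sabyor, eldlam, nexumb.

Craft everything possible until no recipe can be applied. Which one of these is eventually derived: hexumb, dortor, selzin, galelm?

Using R8, nexumb and eldlam make paxsab.
sabyor + eldlam + paxsab → belzor (R5).
belzor + eldlam → selzin (R2).
No rule produces dortor, and it is not given. galelm would need dortor (R1), but dortor is never obtained. hexumb would need nexumb and qorelm (R6), but qorelm is never obtained.

selzin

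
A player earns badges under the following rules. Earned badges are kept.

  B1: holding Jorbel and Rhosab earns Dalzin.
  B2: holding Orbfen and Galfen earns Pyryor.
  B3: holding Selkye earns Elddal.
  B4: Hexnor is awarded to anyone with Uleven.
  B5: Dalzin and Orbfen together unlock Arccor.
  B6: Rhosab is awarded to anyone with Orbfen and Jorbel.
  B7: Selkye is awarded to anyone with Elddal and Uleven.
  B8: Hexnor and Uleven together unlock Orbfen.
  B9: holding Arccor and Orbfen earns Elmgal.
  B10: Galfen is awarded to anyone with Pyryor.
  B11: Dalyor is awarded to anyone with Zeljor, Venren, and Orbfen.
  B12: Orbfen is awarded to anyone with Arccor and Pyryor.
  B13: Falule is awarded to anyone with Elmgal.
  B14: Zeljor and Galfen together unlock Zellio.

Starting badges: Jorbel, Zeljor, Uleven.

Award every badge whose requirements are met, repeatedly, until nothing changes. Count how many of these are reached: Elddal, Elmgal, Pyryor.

1

With Uleven, Hexnor is earned (B4).
With Hexnor and Uleven, Orbfen is earned (B8).
With Orbfen and Jorbel, Rhosab is earned (B6).
With Jorbel and Rhosab, Dalzin is earned (B1).
With Dalzin and Orbfen, Arccor is earned (B5).
With Arccor and Orbfen, Elmgal is earned (B9).
Elddal would need Selkye (B3), but Selkye is never earned.
Elmgal: reached.
Pyryor would need Orbfen and Galfen (B2), but Galfen is never earned.
Reached: Elmgal — 1 of the 3.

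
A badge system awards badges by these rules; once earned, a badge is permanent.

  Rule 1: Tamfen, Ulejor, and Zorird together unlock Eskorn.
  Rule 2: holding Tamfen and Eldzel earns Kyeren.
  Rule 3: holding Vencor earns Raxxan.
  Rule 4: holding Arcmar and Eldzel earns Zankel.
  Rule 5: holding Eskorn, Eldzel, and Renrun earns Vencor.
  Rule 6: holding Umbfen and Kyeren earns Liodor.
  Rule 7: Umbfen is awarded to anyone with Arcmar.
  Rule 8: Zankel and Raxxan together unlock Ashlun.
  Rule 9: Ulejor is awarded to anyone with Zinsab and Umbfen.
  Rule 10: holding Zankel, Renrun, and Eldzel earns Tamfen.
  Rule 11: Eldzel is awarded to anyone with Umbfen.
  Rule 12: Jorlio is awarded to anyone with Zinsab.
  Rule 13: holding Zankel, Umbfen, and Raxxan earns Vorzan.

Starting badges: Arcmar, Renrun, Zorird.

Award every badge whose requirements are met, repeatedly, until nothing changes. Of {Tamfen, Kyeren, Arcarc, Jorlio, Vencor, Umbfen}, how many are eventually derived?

3

With Arcmar, Umbfen is earned (Rule 7).
With Umbfen, Eldzel is earned (Rule 11).
With Arcmar and Eldzel, Zankel is earned (Rule 4).
With Zankel, Renrun, and Eldzel, Tamfen is earned (Rule 10).
With Tamfen and Eldzel, Kyeren is earned (Rule 2).
Tamfen: reached.
Kyeren: reached.
No rule produces Arcarc, and it is not given.
Jorlio would need Zinsab (Rule 12), but Zinsab is never earned.
Vencor would need Eskorn, Eldzel, and Renrun (Rule 5), but Eskorn is never earned.
Umbfen: reached.
Reached: Tamfen, Kyeren, and Umbfen — 3 of the 6.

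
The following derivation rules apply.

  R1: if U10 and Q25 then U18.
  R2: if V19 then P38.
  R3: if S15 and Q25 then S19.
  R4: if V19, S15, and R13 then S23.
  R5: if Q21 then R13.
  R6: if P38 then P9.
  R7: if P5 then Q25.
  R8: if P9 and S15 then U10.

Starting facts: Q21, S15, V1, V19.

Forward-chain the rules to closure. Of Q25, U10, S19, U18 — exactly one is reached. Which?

U10

From V19, R2 gives P38.
From P38, R6 gives P9.
From P9 and S15, R8 gives U10.
U18 would need U10 and Q25 (R1), but Q25 is never established. S19 would need S15 and Q25 (R3), but Q25 is never established. Q25 would need P5 (R7), but P5 is never established.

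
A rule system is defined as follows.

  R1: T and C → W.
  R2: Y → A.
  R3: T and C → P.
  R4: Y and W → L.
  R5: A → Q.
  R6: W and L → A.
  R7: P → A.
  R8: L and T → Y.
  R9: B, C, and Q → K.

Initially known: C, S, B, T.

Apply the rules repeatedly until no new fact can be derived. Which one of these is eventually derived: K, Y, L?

T and C hold, so P follows (R3).
From P, R7 gives A.
A holds, so Q follows (R5).
From B, C, and Q, R9 gives K.
L would need Y and W (R4), but Y is never established. Y would need L and T (R8), but L is never established.

K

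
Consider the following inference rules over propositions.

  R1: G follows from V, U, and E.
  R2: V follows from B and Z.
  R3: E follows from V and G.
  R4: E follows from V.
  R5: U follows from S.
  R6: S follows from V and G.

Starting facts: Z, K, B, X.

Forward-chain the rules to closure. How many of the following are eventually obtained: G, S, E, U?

From B and Z, R2 gives V.
From V, R4 gives E.
G would need V, U, and E (R1), but U is never established.
S would need V and G (R6), but G is never established.
E: reached.
U would need S (R5), but S is never established.
Reached: E — 1 of the 4.

1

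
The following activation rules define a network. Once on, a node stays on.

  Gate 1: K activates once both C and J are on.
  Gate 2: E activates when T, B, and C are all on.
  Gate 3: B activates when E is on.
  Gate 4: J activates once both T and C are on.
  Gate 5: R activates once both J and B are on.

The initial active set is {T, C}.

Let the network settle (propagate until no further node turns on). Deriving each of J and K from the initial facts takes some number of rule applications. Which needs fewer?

J

J: T and C are on, so J activates (Gate 4). [1 rule application]
K: T and C are on, so J activates (Gate 4). Gate 1: C and J on → K on. [2 rule applications]
J needs fewer.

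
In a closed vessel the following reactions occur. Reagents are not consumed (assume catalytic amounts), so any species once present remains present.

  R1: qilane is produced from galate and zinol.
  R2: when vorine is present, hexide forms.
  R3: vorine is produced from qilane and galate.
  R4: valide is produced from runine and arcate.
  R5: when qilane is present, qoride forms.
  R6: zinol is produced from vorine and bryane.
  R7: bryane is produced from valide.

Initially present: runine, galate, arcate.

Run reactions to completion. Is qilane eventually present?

No

qilane would need galate and zinol (R1), but zinol never forms.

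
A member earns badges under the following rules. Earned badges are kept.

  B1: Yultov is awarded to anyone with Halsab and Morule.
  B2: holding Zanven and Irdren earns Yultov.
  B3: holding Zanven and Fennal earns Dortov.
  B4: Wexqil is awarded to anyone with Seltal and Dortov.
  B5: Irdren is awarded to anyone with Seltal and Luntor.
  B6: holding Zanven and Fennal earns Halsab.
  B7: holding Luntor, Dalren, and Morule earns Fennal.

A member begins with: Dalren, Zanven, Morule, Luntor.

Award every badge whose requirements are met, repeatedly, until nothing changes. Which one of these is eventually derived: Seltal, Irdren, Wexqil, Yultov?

Yultov

With Luntor, Dalren, and Morule, Fennal is earned (B7).
With Zanven and Fennal, Halsab is earned (B6).
With Halsab and Morule, Yultov is earned (B1).
Wexqil would need Seltal and Dortov (B4), but Seltal is never earned. No rule produces Seltal, and it is not given. Irdren would need Seltal and Luntor (B5), but Seltal is never earned.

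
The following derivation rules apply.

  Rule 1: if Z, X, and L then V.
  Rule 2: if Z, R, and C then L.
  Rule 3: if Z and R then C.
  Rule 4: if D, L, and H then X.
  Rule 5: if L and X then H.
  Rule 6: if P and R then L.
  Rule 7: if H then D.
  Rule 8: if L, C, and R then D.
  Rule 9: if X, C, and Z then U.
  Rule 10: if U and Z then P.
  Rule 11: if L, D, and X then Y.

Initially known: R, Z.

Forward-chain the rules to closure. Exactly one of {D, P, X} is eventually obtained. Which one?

From Z and R, Rule 3 gives C.
Z, R, and C hold, so L follows (Rule 2).
From L, C, and R, Rule 8 gives D.
P would need U and Z (Rule 10), but U is never established. X would need D, L, and H (Rule 4), but H is never established.

D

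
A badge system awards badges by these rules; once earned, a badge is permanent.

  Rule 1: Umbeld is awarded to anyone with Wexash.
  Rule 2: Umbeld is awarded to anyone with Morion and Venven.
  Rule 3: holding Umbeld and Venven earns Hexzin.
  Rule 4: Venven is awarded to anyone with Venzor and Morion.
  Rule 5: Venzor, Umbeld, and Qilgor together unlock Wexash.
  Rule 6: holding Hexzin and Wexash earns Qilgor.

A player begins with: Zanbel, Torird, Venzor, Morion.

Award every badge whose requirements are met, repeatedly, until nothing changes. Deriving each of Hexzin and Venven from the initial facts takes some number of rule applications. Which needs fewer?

Venven: With Venzor and Morion, Venven is earned (Rule 4). [1 rule application]
Hexzin: With Venzor and Morion, Venven is earned (Rule 4). With Morion and Venven, Umbeld is earned (Rule 2). With Umbeld and Venven, Hexzin is earned (Rule 3). [3 rule applications]
Venven needs fewer.

Venven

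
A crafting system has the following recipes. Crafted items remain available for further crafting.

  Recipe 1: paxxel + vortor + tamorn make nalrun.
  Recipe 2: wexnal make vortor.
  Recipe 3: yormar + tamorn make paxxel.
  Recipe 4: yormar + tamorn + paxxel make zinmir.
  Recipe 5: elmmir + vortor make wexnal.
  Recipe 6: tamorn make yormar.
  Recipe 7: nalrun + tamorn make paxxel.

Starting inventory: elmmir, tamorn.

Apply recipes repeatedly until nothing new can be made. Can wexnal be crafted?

No

wexnal would need elmmir and vortor (Recipe 5), but vortor is never obtained.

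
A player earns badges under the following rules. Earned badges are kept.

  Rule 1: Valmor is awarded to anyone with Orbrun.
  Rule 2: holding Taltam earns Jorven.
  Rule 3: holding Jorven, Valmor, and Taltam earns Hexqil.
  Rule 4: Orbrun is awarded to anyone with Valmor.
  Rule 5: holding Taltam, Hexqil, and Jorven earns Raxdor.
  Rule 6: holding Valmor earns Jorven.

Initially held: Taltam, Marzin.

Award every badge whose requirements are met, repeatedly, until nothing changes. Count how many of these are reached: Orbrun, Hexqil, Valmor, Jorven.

1

With Taltam, Jorven is earned (Rule 2).
Orbrun would need Valmor (Rule 4), but Valmor is never earned.
Hexqil would need Jorven, Valmor, and Taltam (Rule 3), but Valmor is never earned.
Valmor would need Orbrun (Rule 1), but Orbrun is never earned.
Jorven: reached.
Reached: Jorven — 1 of the 4.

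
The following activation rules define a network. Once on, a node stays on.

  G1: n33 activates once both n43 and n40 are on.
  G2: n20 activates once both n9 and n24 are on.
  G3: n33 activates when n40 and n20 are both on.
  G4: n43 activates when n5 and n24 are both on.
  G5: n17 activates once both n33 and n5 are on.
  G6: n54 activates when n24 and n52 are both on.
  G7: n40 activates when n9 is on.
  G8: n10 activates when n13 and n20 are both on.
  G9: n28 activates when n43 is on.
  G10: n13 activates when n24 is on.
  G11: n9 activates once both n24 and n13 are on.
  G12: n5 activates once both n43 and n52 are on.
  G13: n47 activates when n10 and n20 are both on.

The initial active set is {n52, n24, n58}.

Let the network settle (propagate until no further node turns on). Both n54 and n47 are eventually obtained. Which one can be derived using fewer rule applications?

n54: n24 and n52 are on, so n54 activates (G6). [1 rule application]
n47: n24 is on, so n13 activates (G10). n24 and n13 are on, so n9 activates (G11). n9 and n24 are on, so n20 activates (G2). G8: n13 and n20 on → n10 on. G13: n10 and n20 on → n47 on. [5 rule applications]
n54 needs fewer.

n54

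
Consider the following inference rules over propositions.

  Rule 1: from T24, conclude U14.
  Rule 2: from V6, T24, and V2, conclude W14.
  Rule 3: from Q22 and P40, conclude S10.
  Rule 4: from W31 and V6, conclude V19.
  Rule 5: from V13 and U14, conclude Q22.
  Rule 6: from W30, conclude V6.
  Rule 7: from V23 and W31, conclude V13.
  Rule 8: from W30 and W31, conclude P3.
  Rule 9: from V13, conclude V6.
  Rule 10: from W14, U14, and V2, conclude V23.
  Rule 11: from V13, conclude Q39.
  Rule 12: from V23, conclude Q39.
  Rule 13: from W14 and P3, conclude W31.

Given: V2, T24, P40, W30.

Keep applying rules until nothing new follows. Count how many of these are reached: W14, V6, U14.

T24 holds, so U14 follows (Rule 1).
From W30, Rule 6 gives V6.
V6, T24, and V2 hold, so W14 follows (Rule 2).
W14: reached.
V6: reached.
U14: reached.
All 3 are reached.

3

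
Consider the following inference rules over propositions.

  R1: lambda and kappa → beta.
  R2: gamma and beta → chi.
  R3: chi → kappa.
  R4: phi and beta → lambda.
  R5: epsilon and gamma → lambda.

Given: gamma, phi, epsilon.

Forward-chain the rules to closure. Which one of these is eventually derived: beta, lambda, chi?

lambda

From epsilon and gamma, R5 gives lambda.
beta would need lambda and kappa (R1), but kappa is never established. chi would need gamma and beta (R2), but beta is never established.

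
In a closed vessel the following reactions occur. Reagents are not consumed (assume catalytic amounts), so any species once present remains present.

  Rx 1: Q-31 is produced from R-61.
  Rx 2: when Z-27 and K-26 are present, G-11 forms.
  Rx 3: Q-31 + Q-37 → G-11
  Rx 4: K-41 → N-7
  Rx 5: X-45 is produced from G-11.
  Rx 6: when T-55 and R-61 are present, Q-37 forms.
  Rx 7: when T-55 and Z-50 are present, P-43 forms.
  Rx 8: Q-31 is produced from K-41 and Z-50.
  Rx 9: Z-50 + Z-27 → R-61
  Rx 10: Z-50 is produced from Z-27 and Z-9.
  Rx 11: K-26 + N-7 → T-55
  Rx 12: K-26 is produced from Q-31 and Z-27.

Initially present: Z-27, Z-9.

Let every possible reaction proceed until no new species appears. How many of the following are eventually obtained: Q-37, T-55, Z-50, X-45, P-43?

2

Z-27 and Z-9 present → Z-50 forms (Rx 10).
Z-50 and Z-27 present → R-61 forms (Rx 9).
R-61 present → Q-31 forms (Rx 1).
Q-31 and Z-27 present → K-26 forms (Rx 12).
Z-27 and K-26 present → G-11 forms (Rx 2).
G-11 present → X-45 forms (Rx 5).
Q-37 would need T-55 and R-61 (Rx 6), but T-55 never forms.
T-55 would need K-26 and N-7 (Rx 11), but N-7 never forms.
Z-50: reached.
X-45: reached.
P-43 would need T-55 and Z-50 (Rx 7), but T-55 never forms.
Reached: Z-50 and X-45 — 2 of the 5.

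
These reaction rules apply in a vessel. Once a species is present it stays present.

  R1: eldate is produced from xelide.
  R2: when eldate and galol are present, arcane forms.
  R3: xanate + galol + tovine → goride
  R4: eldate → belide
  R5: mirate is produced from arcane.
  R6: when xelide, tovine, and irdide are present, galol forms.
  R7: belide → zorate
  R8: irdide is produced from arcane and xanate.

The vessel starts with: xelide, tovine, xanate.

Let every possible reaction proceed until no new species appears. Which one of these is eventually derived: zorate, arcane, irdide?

zorate

xelide present → eldate forms (R1).
eldate present → belide forms (R4).
belide present → zorate forms (R7).
irdide would need arcane and xanate (R8), but arcane never forms. arcane would need eldate and galol (R2), but galol never forms.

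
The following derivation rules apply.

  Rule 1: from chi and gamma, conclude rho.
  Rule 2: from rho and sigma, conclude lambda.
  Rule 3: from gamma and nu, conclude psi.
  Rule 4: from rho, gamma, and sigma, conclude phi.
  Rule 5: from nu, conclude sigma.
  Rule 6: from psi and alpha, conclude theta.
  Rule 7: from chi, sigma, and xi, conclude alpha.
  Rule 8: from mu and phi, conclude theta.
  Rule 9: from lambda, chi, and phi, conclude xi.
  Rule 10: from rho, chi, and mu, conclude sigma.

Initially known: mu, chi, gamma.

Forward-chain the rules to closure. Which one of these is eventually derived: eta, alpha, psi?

alpha

chi and gamma hold, so rho follows (Rule 1).
rho, chi, and mu hold, so sigma follows (Rule 10).
rho and sigma hold, so lambda follows (Rule 2).
From rho, gamma, and sigma, Rule 4 gives phi.
From lambda, chi, and phi, Rule 9 gives xi.
chi, sigma, and xi hold, so alpha follows (Rule 7).
No rule produces eta, and it is not given. psi would need gamma and nu (Rule 3), but nu is never established.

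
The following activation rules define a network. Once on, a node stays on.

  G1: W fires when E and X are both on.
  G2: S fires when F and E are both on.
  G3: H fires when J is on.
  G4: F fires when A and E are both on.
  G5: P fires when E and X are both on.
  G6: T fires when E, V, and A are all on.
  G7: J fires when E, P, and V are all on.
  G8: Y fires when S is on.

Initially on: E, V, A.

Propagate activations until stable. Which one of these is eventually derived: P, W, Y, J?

Y

A and E are on, so F fires (G4).
G2: F and E on → S on.
G8: S on → Y on.
J would need E, P, and V (G7), but P never turns on. P would need E and X (G5), but X never turns on. W would need E and X (G1), but X never turns on.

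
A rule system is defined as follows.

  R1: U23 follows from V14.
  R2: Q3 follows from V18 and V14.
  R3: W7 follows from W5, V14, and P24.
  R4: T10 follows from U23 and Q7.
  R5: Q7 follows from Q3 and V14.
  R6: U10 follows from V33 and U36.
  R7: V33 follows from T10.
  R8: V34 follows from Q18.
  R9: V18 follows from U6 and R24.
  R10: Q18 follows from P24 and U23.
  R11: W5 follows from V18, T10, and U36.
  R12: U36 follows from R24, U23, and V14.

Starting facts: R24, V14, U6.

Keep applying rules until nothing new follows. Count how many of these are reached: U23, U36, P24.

From V14, R1 gives U23.
R24, U23, and V14 hold, so U36 follows (R12).
U23: reached.
U36: reached.
No rule produces P24, and it is not given.
Reached: U23 and U36 — 2 of the 3.

2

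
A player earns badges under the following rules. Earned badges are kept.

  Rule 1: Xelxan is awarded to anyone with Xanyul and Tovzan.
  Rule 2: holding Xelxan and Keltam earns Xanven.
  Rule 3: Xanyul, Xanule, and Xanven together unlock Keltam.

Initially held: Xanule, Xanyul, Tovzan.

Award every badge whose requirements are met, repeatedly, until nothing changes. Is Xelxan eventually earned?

With Xanyul and Tovzan, Xelxan is earned (Rule 1).

Yes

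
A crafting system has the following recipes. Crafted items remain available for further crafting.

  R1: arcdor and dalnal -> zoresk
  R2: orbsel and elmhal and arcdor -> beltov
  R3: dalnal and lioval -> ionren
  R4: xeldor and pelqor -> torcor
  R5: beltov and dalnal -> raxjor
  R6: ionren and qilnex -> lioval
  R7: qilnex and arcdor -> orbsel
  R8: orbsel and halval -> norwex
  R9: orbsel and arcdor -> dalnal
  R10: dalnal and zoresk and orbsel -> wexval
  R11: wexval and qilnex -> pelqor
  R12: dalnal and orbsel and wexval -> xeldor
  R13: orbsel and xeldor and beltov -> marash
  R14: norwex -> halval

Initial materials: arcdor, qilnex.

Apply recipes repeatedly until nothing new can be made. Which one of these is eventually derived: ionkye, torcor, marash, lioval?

Using R7, qilnex and arcdor make orbsel.
orbsel and arcdor -> dalnal (R9).
arcdor and dalnal -> zoresk (R1).
dalnal and zoresk and orbsel -> wexval (R10).
wexval and qilnex -> pelqor (R11).
Using R12, dalnal, orbsel, and wexval make xeldor.
Using R4, xeldor and pelqor make torcor.
lioval would need ionren and qilnex (R6), but ionren is never obtained. marash would need orbsel, xeldor, and beltov (R13), but beltov is never obtained. No rule produces ionkye, and it is not given.

torcor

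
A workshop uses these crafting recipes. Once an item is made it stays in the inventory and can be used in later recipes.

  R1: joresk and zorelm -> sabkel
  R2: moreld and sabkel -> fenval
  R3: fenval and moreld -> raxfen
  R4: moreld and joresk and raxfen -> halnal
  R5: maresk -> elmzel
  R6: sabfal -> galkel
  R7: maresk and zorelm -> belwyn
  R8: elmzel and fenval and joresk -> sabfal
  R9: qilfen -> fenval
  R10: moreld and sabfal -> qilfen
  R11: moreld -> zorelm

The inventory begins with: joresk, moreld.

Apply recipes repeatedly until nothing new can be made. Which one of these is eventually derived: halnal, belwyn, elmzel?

moreld -> zorelm (R11).
Using R1, joresk and zorelm make sabkel.
moreld and sabkel -> fenval (R2).
fenval and moreld -> raxfen (R3).
moreld and joresk and raxfen -> halnal (R4).
belwyn would need maresk and zorelm (R7), but maresk is never obtained. elmzel would need maresk (R5), but maresk is never obtained.

halnal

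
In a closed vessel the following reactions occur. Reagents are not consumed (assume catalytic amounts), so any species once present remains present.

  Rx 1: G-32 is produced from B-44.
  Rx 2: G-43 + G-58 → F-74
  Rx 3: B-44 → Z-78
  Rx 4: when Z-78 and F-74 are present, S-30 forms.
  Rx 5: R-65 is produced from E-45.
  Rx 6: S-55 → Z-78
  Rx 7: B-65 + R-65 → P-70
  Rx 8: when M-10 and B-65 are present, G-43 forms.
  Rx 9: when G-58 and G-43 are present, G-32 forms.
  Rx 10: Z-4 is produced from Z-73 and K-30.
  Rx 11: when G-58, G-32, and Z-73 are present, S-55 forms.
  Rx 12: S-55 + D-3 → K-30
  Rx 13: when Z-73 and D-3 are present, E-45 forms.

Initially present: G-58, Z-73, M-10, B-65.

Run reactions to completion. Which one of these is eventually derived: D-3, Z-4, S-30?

S-30

M-10 and B-65 present → G-43 forms (Rx 8).
G-58 and G-43 present → G-32 forms (Rx 9).
G-43 and G-58 present → F-74 forms (Rx 2).
G-58, G-32, and Z-73 present → S-55 forms (Rx 11).
S-55 present → Z-78 forms (Rx 6).
Z-78 and F-74 present → S-30 forms (Rx 4).
Z-4 would need Z-73 and K-30 (Rx 10), but K-30 never forms. No rule produces D-3, and it is not given.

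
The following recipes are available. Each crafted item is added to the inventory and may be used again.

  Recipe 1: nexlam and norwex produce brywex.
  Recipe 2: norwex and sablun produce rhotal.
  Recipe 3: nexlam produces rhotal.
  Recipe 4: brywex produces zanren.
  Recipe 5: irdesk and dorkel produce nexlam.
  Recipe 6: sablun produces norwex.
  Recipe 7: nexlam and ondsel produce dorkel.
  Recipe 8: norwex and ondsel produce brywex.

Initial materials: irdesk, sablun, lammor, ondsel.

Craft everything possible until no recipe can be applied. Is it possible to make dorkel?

dorkel would need nexlam and ondsel (Recipe 7), but nexlam is never obtained.

No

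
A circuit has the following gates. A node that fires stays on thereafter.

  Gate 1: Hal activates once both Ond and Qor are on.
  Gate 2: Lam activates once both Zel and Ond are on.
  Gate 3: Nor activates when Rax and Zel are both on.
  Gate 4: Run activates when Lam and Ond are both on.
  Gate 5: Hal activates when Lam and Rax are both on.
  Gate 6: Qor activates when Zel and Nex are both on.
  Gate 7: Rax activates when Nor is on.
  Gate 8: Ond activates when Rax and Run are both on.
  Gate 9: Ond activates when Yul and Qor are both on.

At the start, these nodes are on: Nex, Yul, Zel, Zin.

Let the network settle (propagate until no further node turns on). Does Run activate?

Gate 6: Zel and Nex on → Qor on.
Yul and Qor are on, so Ond activates (Gate 9).
Gate 2: Zel and Ond on → Lam on.
Gate 4: Lam and Ond on → Run on.

Yes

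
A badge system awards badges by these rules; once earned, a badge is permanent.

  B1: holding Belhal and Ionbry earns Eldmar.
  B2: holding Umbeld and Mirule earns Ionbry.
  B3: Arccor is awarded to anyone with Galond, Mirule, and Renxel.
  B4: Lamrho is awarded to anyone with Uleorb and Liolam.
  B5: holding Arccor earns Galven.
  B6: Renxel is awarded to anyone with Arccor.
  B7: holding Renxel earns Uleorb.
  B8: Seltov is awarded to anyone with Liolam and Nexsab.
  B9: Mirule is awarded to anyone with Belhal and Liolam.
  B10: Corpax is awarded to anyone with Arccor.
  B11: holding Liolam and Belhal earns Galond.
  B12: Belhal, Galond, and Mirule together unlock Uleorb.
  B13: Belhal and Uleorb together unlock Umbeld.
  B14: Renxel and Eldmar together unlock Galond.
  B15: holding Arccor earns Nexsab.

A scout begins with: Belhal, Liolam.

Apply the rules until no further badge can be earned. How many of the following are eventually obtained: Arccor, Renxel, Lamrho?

With Belhal and Liolam, Mirule is earned (B9).
With Liolam and Belhal, Galond is earned (B11).
With Belhal, Galond, and Mirule, Uleorb is earned (B12).
With Uleorb and Liolam, Lamrho is earned (B4).
Arccor would need Galond, Mirule, and Renxel (B3), but Renxel is never earned.
Renxel would need Arccor (B6), but Arccor is never earned.
Lamrho: reached.
Reached: Lamrho — 1 of the 3.

1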